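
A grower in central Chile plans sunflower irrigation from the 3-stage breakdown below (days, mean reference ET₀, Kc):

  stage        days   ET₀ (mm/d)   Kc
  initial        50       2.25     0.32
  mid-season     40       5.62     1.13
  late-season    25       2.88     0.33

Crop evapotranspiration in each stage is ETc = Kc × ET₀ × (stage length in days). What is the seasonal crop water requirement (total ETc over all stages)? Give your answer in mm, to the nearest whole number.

initial: 0.32 × 2.25 × 50 = 36.00 mm
mid-season: 1.13 × 5.62 × 40 = 254.02 mm
late-season: 0.33 × 2.88 × 25 = 23.76 mm
Seasonal total = 313.78 mm

314 mm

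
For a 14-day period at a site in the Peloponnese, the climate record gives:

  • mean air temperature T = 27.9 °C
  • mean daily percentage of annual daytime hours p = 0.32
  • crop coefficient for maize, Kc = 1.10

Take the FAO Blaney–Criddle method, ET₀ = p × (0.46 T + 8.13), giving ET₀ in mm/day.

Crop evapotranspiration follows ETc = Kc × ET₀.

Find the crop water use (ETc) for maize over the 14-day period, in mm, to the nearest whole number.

103 mm

ET₀ = 0.32 × (0.46 × 27.9 + 8.13) = 0.32 × 20.964 = 6.7085 mm/d
ETc = Kc × ET₀ = 1.10 × 6.7085 = 7.3794 mm/d
Over 14 days: 7.3794 × 14 = 103.312 mm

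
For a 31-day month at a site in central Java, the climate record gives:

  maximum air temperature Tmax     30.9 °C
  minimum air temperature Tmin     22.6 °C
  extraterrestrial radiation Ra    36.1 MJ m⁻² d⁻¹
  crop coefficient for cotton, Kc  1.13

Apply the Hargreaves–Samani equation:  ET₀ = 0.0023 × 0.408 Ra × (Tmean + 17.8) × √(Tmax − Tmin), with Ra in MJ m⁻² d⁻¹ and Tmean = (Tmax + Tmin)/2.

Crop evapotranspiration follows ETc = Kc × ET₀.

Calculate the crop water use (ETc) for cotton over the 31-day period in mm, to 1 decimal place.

Tmean = (30.9 + 22.6)/2 = 26.75 °C
0.408 Ra = 0.408 × 36.1 = 14.7288 mm/d equivalent
ET₀ = 0.0023 × 14.7288 × (26.75 + 17.8) × √8.3 = 0.0023 × 14.7288 × 44.55 × 2.8810 = 4.3480 mm/d
ETc = Kc × ET₀ = 1.13 × 4.3480 = 4.9132 mm/d
Over 31 days: 4.9132 × 31 = 152.309 mm

152.3 mm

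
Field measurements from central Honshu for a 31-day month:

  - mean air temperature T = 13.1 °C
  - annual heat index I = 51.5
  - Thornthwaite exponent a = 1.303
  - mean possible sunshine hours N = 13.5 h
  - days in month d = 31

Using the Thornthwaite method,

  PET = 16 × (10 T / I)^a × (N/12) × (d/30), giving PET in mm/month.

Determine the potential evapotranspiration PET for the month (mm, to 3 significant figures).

62.8 mm

10T/I = 10 × 13.1 / 51.5 = 2.5437
(10T/I)^a = 2.5437^1.303 = 3.3754
Uncorrected PET = 16 × 3.3754 = 54.006 mm
Correction = (N/12)(d/30) = (13.5/12)(31/30) = 1.1625
PET = 54.006 × 1.1625 = 62.782 mm/month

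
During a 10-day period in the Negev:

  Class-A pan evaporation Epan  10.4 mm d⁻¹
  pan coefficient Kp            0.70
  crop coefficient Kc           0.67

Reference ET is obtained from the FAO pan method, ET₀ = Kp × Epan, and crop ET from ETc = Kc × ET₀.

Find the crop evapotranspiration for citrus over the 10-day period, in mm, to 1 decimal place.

48.8 mm

ET₀ = 0.70 × 10.4 = 7.2800 mm/d
ETc = Kc × ET₀ = 0.67 × 7.2800 = 4.8776 mm/d
Over 10 days: 4.8776 × 10 = 48.776 mm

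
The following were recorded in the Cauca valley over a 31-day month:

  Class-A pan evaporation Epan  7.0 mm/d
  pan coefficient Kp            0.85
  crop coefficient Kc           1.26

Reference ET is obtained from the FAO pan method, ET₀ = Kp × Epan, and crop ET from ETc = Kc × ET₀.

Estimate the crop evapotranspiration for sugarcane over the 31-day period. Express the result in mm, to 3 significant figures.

ET₀ = 0.85 × 7.0 = 5.9500 mm/d
ETc = Kc × ET₀ = 1.26 × 5.9500 = 7.4970 mm/d
Over 31 days: 7.4970 × 31 = 232.407 mm

232 mm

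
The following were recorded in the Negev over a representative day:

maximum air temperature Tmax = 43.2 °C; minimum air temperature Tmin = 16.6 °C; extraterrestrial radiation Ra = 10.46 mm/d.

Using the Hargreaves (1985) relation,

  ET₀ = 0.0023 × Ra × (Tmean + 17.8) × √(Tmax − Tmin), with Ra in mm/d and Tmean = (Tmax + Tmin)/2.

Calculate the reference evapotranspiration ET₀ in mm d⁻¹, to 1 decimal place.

5.9 mm d⁻¹

Tmean = (43.2 + 16.6)/2 = 29.90 °C
ET₀ = 0.0023 × 10.46 × (29.90 + 17.8) × √26.6 = 0.0023 × 10.46 × 47.70 × 5.1575 = 5.9186 mm/d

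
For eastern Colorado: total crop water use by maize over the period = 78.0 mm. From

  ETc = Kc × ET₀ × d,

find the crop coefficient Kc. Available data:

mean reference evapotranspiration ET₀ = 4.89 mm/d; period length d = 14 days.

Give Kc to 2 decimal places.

ETc = Kc × ET₀ × d  ⇒  Kc = ETc / (ET₀ × d)
Kc = 78.0 / (4.89 × 14) = 78.0 / 68.46 = 1.1394

1.14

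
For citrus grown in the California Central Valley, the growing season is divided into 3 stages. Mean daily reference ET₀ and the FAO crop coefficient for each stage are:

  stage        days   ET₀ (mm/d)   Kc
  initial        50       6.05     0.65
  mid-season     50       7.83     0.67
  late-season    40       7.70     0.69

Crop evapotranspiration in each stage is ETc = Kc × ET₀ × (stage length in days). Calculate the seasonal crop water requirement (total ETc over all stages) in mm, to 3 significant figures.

671 mm

initial: 0.65 × 6.05 × 50 = 196.63 mm
mid-season: 0.67 × 7.83 × 50 = 262.31 mm
late-season: 0.69 × 7.70 × 40 = 212.52 mm
Seasonal total = 671.46 mm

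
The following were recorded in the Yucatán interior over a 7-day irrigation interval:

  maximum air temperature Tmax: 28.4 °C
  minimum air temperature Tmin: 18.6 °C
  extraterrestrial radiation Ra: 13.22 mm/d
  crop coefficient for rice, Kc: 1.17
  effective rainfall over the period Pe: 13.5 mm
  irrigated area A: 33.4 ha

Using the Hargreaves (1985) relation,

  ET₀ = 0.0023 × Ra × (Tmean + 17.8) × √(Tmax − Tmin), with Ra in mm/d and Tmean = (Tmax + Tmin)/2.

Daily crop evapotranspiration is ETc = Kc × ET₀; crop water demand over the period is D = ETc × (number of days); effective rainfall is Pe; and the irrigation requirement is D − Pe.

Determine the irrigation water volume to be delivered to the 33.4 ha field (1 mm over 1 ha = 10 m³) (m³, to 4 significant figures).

6245 m³

Tmean = (28.4 + 18.6)/2 = 23.50 °C
ET₀ = 0.0023 × 13.22 × (23.50 + 17.8) × √9.8 = 0.0023 × 13.22 × 41.30 × 3.1305 = 3.9312 mm/d
ETc = Kc × ET₀ = 1.17 × 3.9312 = 4.5995 mm/d
Crop demand D = ETc × 7 d = 4.5995 × 7 = 32.197 mm
D − Pe = 32.197 − 13.5 = 18.697 mm
Volume = 18.697 mm × 33.4 ha × 10 = 6244.8 m³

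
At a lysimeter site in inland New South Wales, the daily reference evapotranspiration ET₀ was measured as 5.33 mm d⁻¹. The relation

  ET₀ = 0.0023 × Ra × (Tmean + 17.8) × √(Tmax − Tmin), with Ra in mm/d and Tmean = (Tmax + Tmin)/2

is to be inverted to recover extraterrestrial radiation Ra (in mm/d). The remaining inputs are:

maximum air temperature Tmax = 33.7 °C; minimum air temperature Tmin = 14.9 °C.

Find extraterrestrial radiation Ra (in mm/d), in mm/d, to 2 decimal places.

12.70 mm/d

Tmean = 24.30 °C; √ΔT = 4.3359
Ra = ET₀ / [0.0023 × (Tmean+17.8) × √ΔT] = 5.33 / (0.0023 × 42.10 × 4.3359) = 12.695 mm/d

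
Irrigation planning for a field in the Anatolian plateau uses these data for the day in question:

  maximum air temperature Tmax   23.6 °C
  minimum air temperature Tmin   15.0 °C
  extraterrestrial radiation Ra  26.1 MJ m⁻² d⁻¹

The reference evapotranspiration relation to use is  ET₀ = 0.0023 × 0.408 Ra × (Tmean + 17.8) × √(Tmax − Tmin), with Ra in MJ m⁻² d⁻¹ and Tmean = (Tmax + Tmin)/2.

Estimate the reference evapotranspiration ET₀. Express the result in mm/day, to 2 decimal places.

2.66 mm/day

Tmean = (23.6 + 15.0)/2 = 19.30 °C
0.408 Ra = 0.408 × 26.1 = 10.6488 mm/d equivalent
ET₀ = 0.0023 × 10.6488 × (19.30 + 17.8) × √8.6 = 0.0023 × 10.6488 × 37.10 × 2.9326 = 2.6647 mm/d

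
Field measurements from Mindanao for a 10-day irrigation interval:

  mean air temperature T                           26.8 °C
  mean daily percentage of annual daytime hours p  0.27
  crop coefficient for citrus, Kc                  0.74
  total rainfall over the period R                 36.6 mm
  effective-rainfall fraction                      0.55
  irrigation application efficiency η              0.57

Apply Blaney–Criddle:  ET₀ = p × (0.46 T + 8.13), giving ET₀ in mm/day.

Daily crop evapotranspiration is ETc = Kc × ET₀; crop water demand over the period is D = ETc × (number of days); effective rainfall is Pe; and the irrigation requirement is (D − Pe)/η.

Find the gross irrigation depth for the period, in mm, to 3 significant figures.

ET₀ = 0.27 × (0.46 × 26.8 + 8.13) = 0.27 × 20.458 = 5.5237 mm/d
ETc = Kc × ET₀ = 0.74 × 5.5237 = 4.0875 mm/d
Crop demand D = ETc × 10 d = 4.0875 × 10 = 40.875 mm
Pe = 0.55 × 36.6 = 20.130 mm
D − Pe = 40.875 − 20.130 = 20.745 mm
Gross irrigation = 20.745 / 0.57 = 36.395 mm

36.4 mm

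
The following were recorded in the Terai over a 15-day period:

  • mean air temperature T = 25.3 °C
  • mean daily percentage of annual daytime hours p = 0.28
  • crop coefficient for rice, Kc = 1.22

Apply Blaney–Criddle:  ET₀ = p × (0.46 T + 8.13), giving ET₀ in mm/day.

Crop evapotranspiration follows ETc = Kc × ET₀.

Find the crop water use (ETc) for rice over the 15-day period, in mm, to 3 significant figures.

101 mm

ET₀ = 0.28 × (0.46 × 25.3 + 8.13) = 0.28 × 19.768 = 5.5350 mm/d
ETc = Kc × ET₀ = 1.22 × 5.5350 = 6.7527 mm/d
Over 15 days: 6.7527 × 15 = 101.291 mm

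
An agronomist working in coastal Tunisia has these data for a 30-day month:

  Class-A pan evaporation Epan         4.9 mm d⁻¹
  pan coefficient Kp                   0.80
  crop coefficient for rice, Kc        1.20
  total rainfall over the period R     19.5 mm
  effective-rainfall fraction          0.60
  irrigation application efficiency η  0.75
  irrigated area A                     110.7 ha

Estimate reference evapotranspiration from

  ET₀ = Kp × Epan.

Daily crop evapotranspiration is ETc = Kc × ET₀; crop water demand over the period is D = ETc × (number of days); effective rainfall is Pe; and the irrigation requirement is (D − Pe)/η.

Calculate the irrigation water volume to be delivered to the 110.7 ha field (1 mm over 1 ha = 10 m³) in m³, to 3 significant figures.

ET₀ = 0.80 × 4.9 = 3.9200 mm/d
ETc = Kc × ET₀ = 1.20 × 3.9200 = 4.7040 mm/d
Crop demand D = ETc × 30 d = 4.7040 × 30 = 141.120 mm
Pe = 0.60 × 19.5 = 11.700 mm
D − Pe = 141.120 − 11.700 = 129.420 mm
Gross irrigation = 129.420 / 0.75 = 172.560 mm
Volume = 172.560 mm × 110.7 ha × 10 = 191023.9 m³

191000 m³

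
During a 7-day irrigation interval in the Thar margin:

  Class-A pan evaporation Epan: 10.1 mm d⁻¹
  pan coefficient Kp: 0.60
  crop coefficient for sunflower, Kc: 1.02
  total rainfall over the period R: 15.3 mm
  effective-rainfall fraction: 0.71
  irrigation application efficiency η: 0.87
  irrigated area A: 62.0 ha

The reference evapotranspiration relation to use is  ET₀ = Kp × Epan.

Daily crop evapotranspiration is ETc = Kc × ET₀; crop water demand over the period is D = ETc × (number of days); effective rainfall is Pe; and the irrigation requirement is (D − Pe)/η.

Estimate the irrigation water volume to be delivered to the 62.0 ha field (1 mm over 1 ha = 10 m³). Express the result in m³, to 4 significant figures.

23090 m³

ET₀ = 0.60 × 10.1 = 6.0600 mm/d
ETc = Kc × ET₀ = 1.02 × 6.0600 = 6.1812 mm/d
Crop demand D = ETc × 7 d = 6.1812 × 7 = 43.268 mm
Pe = 0.71 × 15.3 = 10.863 mm
D − Pe = 43.268 − 10.863 = 32.405 mm
Gross irrigation = 32.405 / 0.87 = 37.247 mm
Volume = 37.247 mm × 62.0 ha × 10 = 23093.1 m³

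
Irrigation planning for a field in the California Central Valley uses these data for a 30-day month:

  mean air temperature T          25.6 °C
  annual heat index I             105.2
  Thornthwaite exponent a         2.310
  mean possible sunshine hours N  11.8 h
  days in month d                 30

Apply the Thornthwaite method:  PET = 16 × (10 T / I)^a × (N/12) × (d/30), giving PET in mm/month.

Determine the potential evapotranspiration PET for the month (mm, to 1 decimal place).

122.7 mm

10T/I = 10 × 25.6 / 105.2 = 2.4335
(10T/I)^a = 2.4335^2.310 = 7.8018
Uncorrected PET = 16 × 7.8018 = 124.829 mm
Correction = (N/12)(d/30) = (11.8/12)(30/30) = 0.9833
PET = 124.829 × 0.9833 = 122.744 mm/month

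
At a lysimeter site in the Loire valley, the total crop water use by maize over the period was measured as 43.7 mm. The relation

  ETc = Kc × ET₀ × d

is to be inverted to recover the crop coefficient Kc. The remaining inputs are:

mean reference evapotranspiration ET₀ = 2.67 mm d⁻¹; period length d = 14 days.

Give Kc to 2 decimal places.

1.17

ETc = Kc × ET₀ × d  ⇒  Kc = ETc / (ET₀ × d)
Kc = 43.7 / (2.67 × 14) = 43.7 / 37.38 = 1.1691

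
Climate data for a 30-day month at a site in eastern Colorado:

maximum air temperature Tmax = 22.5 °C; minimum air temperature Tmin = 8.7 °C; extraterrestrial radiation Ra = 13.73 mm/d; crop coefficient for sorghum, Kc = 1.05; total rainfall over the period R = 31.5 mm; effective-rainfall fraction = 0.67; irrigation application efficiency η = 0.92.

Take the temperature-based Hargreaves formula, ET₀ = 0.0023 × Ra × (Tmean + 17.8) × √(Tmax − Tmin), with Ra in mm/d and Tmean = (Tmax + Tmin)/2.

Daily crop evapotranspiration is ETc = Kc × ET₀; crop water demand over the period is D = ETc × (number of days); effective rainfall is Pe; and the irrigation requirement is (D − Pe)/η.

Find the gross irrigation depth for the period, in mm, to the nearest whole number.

111 mm

Tmean = (22.5 + 8.7)/2 = 15.60 °C
ET₀ = 0.0023 × 13.73 × (15.60 + 17.8) × √13.8 = 0.0023 × 13.73 × 33.40 × 3.7148 = 3.9181 mm/d
ETc = Kc × ET₀ = 1.05 × 3.9181 = 4.1140 mm/d
Crop demand D = ETc × 30 d = 4.1140 × 30 = 123.420 mm
Pe = 0.67 × 31.5 = 21.105 mm
D − Pe = 123.420 − 21.105 = 102.315 mm
Gross irrigation = 102.315 / 0.92 = 111.212 mm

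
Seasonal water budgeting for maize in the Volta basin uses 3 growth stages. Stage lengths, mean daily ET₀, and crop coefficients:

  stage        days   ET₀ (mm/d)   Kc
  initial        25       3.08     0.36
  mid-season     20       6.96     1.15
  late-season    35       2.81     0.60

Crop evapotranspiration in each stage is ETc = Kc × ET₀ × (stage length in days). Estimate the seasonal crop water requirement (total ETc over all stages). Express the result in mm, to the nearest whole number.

initial: 0.36 × 3.08 × 25 = 27.72 mm
mid-season: 1.15 × 6.96 × 20 = 160.08 mm
late-season: 0.60 × 2.81 × 35 = 59.01 mm
Seasonal total = 246.81 mm

247 mm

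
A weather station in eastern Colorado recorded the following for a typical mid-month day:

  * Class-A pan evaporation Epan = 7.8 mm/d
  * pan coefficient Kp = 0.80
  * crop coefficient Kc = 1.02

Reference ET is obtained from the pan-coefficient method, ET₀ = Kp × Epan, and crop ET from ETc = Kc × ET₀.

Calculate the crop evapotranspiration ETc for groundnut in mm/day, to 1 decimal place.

6.4 mm/day

ET₀ = 0.80 × 7.8 = 6.2400 mm/d
ETc = Kc × ET₀ = 1.02 × 6.2400 = 6.3648 mm/d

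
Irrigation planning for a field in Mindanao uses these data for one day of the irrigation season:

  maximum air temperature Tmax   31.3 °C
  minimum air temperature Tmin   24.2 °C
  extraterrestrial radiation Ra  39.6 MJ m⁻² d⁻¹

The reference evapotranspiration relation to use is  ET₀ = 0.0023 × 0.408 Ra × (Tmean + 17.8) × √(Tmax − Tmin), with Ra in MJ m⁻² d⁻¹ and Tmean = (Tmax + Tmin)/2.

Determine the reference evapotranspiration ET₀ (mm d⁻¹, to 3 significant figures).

Tmean = (31.3 + 24.2)/2 = 27.75 °C
0.408 Ra = 0.408 × 39.6 = 16.1568 mm/d equivalent
ET₀ = 0.0023 × 16.1568 × (27.75 + 17.8) × √7.1 = 0.0023 × 16.1568 × 45.55 × 2.6646 = 4.5103 mm/d

4.51 mm d⁻¹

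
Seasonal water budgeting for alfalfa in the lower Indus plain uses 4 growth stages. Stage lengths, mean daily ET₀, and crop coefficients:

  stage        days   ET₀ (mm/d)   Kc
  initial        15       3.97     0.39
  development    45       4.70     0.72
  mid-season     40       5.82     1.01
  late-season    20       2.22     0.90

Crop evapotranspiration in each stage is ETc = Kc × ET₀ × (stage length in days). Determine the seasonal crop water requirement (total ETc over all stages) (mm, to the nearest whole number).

initial: 0.39 × 3.97 × 15 = 23.22 mm
development: 0.72 × 4.70 × 45 = 152.28 mm
mid-season: 1.01 × 5.82 × 40 = 235.13 mm
late-season: 0.90 × 2.22 × 20 = 39.96 mm
Seasonal total = 450.59 mm

451 mm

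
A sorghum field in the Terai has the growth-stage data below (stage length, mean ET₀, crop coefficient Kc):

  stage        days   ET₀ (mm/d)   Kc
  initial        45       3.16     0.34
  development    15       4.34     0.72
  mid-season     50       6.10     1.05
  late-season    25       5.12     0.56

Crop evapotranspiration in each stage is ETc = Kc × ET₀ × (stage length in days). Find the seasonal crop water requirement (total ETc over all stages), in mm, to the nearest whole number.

initial: 0.34 × 3.16 × 45 = 48.35 mm
development: 0.72 × 4.34 × 15 = 46.87 mm
mid-season: 1.05 × 6.10 × 50 = 320.25 mm
late-season: 0.56 × 5.12 × 25 = 71.68 mm
Seasonal total = 487.15 mm

487 mm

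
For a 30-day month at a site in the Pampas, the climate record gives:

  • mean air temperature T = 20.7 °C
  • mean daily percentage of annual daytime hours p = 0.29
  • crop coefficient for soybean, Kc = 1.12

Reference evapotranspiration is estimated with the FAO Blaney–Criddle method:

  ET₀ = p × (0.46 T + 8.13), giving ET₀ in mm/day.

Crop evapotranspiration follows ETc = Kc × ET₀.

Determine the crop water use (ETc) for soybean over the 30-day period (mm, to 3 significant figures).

ET₀ = 0.29 × (0.46 × 20.7 + 8.13) = 0.29 × 17.652 = 5.1191 mm/d
ETc = Kc × ET₀ = 1.12 × 5.1191 = 5.7334 mm/d
Over 30 days: 5.7334 × 30 = 172.002 mm

172 mm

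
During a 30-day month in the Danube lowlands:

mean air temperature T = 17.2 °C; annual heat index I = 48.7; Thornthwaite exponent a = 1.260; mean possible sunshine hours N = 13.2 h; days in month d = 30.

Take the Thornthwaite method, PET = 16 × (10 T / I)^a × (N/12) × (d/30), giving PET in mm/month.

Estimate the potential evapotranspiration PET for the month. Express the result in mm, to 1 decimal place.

10T/I = 10 × 17.2 / 48.7 = 3.5318
(10T/I)^a = 3.5318^1.260 = 4.9031
Uncorrected PET = 16 × 4.9031 = 78.450 mm
Correction = (N/12)(d/30) = (13.2/12)(30/30) = 1.1000
PET = 78.450 × 1.1000 = 86.295 mm/month

86.3 mm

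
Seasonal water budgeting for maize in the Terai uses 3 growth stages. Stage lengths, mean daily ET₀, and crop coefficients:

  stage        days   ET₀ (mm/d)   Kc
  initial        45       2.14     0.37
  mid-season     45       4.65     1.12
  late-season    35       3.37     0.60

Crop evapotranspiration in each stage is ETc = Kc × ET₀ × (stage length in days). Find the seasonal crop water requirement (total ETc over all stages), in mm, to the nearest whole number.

initial: 0.37 × 2.14 × 45 = 35.63 mm
mid-season: 1.12 × 4.65 × 45 = 234.36 mm
late-season: 0.60 × 3.37 × 35 = 70.77 mm
Seasonal total = 340.76 mm

341 mm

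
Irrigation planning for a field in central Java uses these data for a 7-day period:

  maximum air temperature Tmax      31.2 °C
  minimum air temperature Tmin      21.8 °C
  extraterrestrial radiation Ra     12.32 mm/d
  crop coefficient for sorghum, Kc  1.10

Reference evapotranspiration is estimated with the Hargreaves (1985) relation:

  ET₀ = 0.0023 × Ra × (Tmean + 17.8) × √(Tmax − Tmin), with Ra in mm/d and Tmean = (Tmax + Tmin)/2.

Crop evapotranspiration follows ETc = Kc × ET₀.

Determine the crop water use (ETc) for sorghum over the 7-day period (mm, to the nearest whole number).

Tmean = (31.2 + 21.8)/2 = 26.50 °C
ET₀ = 0.0023 × 12.32 × (26.50 + 17.8) × √9.4 = 0.0023 × 12.32 × 44.30 × 3.0659 = 3.8486 mm/d
ETc = Kc × ET₀ = 1.10 × 3.8486 = 4.2335 mm/d
Over 7 days: 4.2335 × 7 = 29.635 mm

30 mm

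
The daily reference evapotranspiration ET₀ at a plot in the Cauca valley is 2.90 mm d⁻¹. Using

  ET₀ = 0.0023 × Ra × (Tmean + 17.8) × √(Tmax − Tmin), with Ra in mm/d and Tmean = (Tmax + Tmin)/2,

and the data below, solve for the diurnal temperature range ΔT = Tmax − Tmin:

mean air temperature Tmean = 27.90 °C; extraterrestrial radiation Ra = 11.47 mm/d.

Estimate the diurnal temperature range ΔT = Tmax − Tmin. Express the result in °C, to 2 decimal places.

5.79 °C

√ΔT = ET₀ / [0.0023 × Ra × (Tmean+17.8)] = 2.90 / (0.0023 × 11.47 × 45.70) = 2.4054
ΔT = 2.4054² = 5.786 °C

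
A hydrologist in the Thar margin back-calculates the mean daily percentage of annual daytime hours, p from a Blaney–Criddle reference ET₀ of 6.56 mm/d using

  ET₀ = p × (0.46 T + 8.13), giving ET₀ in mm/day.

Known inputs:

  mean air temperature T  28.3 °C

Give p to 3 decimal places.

0.310

p = ET₀ / (0.46 T + 8.13) = 6.56 / (0.46 × 28.3 + 8.13) = 6.56 / 21.148 = 0.3102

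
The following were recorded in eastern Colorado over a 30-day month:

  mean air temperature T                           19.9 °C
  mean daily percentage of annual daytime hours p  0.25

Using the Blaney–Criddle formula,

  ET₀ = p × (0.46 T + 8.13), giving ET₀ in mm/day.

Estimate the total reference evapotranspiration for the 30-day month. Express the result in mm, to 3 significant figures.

130 mm

ET₀ = 0.25 × (0.46 × 19.9 + 8.13) = 0.25 × 17.284 = 4.3210 mm/d
Monthly total = 4.3210 × 30 = 129.630 mm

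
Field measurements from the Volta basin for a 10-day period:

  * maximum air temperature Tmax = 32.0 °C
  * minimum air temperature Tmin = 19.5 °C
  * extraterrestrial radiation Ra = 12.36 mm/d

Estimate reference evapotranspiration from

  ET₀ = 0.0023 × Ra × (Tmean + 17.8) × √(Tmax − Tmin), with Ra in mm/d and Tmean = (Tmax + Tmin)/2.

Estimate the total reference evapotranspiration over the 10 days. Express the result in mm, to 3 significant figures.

Tmean = (32.0 + 19.5)/2 = 25.75 °C
ET₀ = 0.0023 × 12.36 × (25.75 + 17.8) × √12.5 = 0.0023 × 12.36 × 43.55 × 3.5355 = 4.3771 mm/d
Over 10 days: 4.3771 × 10 = 43.771 mm

43.8 mm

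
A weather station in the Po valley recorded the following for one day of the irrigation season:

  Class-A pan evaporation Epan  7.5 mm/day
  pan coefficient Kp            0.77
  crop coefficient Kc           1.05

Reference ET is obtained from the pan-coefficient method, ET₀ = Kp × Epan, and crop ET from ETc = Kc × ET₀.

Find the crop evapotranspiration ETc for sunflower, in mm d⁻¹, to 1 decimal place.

ET₀ = 0.77 × 7.5 = 5.7750 mm/d
ETc = Kc × ET₀ = 1.05 × 5.7750 = 6.0638 mm/d

6.1 mm d⁻¹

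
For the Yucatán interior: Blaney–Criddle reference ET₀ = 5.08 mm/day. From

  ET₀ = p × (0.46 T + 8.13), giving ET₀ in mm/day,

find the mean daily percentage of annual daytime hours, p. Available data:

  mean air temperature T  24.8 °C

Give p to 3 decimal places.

p = ET₀ / (0.46 T + 8.13) = 5.08 / (0.46 × 24.8 + 8.13) = 5.08 / 19.538 = 0.2600

0.260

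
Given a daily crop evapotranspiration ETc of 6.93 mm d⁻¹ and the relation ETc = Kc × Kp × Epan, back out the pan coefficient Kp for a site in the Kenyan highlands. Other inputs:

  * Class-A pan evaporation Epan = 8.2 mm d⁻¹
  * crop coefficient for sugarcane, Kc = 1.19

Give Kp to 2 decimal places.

0.71

ETc = Kc × Kp × Epan  ⇒  Kp = ETc / (Kc × Epan)
Kp = 6.93 / (1.19 × 8.2) = 6.93 / 9.758 = 0.7102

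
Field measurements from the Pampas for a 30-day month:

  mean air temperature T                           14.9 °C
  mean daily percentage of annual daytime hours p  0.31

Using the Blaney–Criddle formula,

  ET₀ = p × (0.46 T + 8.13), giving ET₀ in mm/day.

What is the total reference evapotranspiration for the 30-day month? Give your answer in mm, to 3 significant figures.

ET₀ = 0.31 × (0.46 × 14.9 + 8.13) = 0.31 × 14.984 = 4.6450 mm/d
Monthly total = 4.6450 × 30 = 139.350 mm

139 mm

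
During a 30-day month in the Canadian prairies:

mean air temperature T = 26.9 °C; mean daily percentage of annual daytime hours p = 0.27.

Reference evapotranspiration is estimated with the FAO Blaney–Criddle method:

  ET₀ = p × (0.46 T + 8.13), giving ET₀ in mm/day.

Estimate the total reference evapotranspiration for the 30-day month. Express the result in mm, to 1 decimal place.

166.1 mm

ET₀ = 0.27 × (0.46 × 26.9 + 8.13) = 0.27 × 20.504 = 5.5361 mm/d
Monthly total = 5.5361 × 30 = 166.083 mm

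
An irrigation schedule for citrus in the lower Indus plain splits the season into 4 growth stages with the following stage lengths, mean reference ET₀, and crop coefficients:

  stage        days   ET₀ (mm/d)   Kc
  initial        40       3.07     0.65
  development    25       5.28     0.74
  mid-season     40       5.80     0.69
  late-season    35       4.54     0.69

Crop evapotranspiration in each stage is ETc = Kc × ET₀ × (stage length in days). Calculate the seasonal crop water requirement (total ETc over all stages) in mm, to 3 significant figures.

447 mm

initial: 0.65 × 3.07 × 40 = 79.82 mm
development: 0.74 × 5.28 × 25 = 97.68 mm
mid-season: 0.69 × 5.80 × 40 = 160.08 mm
late-season: 0.69 × 4.54 × 35 = 109.64 mm
Seasonal total = 447.22 mm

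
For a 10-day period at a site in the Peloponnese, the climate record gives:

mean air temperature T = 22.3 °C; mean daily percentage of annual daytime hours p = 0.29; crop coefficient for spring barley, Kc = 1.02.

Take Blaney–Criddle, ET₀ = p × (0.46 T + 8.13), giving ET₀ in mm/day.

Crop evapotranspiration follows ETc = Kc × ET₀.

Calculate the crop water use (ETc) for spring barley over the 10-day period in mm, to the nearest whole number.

54 mm

ET₀ = 0.29 × (0.46 × 22.3 + 8.13) = 0.29 × 18.388 = 5.3325 mm/d
ETc = Kc × ET₀ = 1.02 × 5.3325 = 5.4392 mm/d
Over 10 days: 5.4392 × 10 = 54.392 mm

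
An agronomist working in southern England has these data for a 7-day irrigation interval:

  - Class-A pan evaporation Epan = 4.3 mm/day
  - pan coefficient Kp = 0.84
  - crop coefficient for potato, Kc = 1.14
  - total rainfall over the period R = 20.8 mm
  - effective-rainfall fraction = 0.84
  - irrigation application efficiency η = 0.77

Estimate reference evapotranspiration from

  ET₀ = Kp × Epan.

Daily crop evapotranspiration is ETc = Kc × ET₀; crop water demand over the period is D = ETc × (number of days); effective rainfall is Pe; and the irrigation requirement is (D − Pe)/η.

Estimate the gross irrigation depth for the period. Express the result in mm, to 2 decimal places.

14.74 mm

ET₀ = 0.84 × 4.3 = 3.6120 mm/d
ETc = Kc × ET₀ = 1.14 × 3.6120 = 4.1177 mm/d
Crop demand D = ETc × 7 d = 4.1177 × 7 = 28.824 mm
Pe = 0.84 × 20.8 = 17.472 mm
D − Pe = 28.824 − 17.472 = 11.352 mm
Gross irrigation = 11.352 / 0.77 = 14.743 mm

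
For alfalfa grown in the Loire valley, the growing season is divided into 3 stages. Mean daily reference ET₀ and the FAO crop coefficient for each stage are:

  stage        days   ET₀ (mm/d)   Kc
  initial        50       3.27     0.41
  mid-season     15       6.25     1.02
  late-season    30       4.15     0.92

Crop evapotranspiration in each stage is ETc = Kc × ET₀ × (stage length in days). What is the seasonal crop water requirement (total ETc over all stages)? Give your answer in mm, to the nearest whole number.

initial: 0.41 × 3.27 × 50 = 67.04 mm
mid-season: 1.02 × 6.25 × 15 = 95.63 mm
late-season: 0.92 × 4.15 × 30 = 114.54 mm
Seasonal total = 277.21 mm

277 mm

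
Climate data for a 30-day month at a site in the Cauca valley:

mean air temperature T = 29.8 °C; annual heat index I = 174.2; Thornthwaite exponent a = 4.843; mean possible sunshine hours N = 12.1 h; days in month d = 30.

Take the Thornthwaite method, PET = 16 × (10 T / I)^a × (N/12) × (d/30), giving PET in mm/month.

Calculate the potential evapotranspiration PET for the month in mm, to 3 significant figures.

217 mm

10T/I = 10 × 29.8 / 174.2 = 1.7107
(10T/I)^a = 1.7107^4.843 = 13.4667
Uncorrected PET = 16 × 13.4667 = 215.467 mm
Correction = (N/12)(d/30) = (12.1/12)(30/30) = 1.0083
PET = 215.467 × 1.0083 = 217.255 mm/month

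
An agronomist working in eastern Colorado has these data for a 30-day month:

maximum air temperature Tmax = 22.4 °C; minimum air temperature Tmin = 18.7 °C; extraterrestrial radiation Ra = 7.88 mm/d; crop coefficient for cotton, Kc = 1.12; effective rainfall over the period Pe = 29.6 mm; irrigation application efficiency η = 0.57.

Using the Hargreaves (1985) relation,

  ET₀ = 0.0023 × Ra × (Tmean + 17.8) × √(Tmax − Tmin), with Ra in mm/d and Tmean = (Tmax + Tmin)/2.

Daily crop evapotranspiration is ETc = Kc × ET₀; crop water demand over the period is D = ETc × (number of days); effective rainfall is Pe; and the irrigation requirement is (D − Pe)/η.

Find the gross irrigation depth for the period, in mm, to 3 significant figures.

26.9 mm

Tmean = (22.4 + 18.7)/2 = 20.55 °C
ET₀ = 0.0023 × 7.88 × (20.55 + 17.8) × √3.7 = 0.0023 × 7.88 × 38.35 × 1.9235 = 1.3369 mm/d
ETc = Kc × ET₀ = 1.12 × 1.3369 = 1.4973 mm/d
Crop demand D = ETc × 30 d = 1.4973 × 30 = 44.919 mm
D − Pe = 44.919 − 29.6 = 15.319 mm
Gross irrigation = 15.319 / 0.57 = 26.875 mm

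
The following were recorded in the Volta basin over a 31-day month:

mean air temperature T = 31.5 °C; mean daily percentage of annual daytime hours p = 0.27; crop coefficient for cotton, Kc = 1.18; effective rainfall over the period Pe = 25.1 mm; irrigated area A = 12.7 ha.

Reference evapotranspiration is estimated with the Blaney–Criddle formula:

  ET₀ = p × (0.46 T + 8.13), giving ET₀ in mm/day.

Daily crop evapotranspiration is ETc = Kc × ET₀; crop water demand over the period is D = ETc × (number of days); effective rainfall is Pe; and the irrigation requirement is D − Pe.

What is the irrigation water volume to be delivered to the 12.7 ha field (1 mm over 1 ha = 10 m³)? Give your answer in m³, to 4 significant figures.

ET₀ = 0.27 × (0.46 × 31.5 + 8.13) = 0.27 × 22.620 = 6.1074 mm/d
ETc = Kc × ET₀ = 1.18 × 6.1074 = 7.2067 mm/d
Crop demand D = ETc × 31 d = 7.2067 × 31 = 223.408 mm
D − Pe = 223.408 − 25.1 = 198.308 mm
Volume = 198.308 mm × 12.7 ha × 10 = 25185.1 m³

25190 m³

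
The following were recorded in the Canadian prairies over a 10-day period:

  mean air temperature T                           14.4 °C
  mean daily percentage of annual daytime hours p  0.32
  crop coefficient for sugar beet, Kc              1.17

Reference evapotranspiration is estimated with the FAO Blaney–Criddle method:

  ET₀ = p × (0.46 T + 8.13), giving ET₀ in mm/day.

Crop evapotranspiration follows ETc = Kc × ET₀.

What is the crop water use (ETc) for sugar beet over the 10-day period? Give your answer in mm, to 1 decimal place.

ET₀ = 0.32 × (0.46 × 14.4 + 8.13) = 0.32 × 14.754 = 4.7213 mm/d
ETc = Kc × ET₀ = 1.17 × 4.7213 = 5.5239 mm/d
Over 10 days: 5.5239 × 10 = 55.239 mm

55.2 mm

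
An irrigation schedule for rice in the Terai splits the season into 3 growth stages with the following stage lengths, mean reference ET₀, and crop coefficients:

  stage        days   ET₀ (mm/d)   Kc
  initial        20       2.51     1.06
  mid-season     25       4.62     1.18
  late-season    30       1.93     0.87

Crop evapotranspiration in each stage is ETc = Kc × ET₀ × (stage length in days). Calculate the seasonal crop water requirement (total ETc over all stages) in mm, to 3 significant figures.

240 mm

initial: 1.06 × 2.51 × 20 = 53.21 mm
mid-season: 1.18 × 4.62 × 25 = 136.29 mm
late-season: 0.87 × 1.93 × 30 = 50.37 mm
Seasonal total = 239.87 mm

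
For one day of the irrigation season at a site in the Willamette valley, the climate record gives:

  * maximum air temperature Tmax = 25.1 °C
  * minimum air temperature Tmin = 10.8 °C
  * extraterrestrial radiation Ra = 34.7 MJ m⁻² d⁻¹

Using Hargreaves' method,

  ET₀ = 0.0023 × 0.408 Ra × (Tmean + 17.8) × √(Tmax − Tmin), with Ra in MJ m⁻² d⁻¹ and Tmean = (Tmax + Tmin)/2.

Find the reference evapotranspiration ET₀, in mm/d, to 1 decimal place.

4.4 mm/d

Tmean = (25.1 + 10.8)/2 = 17.95 °C
0.408 Ra = 0.408 × 34.7 = 14.1576 mm/d equivalent
ET₀ = 0.0023 × 14.1576 × (17.95 + 17.8) × √14.3 = 0.0023 × 14.1576 × 35.75 × 3.7815 = 4.4021 mm/d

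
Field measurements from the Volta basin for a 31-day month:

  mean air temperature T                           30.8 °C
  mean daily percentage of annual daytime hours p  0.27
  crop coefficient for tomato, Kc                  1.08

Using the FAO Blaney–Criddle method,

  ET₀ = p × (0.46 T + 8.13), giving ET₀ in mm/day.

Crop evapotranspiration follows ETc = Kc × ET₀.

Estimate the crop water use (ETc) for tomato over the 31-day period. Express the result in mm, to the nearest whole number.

202 mm

ET₀ = 0.27 × (0.46 × 30.8 + 8.13) = 0.27 × 22.298 = 6.0205 mm/d
ETc = Kc × ET₀ = 1.08 × 6.0205 = 6.5021 mm/d
Over 31 days: 6.5021 × 31 = 201.565 mm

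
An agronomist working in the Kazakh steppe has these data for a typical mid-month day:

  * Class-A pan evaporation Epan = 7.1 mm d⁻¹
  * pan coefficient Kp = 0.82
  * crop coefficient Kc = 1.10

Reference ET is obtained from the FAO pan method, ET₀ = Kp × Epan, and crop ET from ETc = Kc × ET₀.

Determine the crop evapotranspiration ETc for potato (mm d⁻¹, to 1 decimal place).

ET₀ = 0.82 × 7.1 = 5.8220 mm/d
ETc = Kc × ET₀ = 1.10 × 5.8220 = 6.4042 mm/d

6.4 mm d⁻¹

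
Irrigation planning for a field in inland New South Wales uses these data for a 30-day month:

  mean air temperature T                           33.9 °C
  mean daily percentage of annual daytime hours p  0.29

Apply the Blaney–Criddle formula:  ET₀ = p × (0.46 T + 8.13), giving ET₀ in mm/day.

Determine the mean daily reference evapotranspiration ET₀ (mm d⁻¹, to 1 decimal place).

6.9 mm d⁻¹

ET₀ = 0.29 × (0.46 × 33.9 + 8.13) = 0.29 × 23.724 = 6.8800 mm/d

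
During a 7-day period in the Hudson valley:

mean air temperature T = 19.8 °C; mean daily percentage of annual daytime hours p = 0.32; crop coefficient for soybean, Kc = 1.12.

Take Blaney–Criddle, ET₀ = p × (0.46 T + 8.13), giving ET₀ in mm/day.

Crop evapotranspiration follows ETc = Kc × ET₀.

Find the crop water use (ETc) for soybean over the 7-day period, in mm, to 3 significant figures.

ET₀ = 0.32 × (0.46 × 19.8 + 8.13) = 0.32 × 17.238 = 5.5162 mm/d
ETc = Kc × ET₀ = 1.12 × 5.5162 = 6.1781 mm/d
Over 7 days: 6.1781 × 7 = 43.247 mm

43.2 mm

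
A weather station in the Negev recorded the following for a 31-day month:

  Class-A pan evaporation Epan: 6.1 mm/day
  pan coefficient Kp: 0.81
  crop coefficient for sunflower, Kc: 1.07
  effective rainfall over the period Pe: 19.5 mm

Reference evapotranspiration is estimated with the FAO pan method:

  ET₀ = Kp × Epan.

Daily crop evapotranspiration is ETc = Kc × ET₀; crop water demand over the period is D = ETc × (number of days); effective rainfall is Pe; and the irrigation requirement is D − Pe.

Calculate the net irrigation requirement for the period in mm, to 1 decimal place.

144.4 mm

ET₀ = 0.81 × 6.1 = 4.9410 mm/d
ETc = Kc × ET₀ = 1.07 × 4.9410 = 5.2869 mm/d
Crop demand D = ETc × 31 d = 5.2869 × 31 = 163.894 mm
D − Pe = 163.894 − 19.5 = 144.394 mm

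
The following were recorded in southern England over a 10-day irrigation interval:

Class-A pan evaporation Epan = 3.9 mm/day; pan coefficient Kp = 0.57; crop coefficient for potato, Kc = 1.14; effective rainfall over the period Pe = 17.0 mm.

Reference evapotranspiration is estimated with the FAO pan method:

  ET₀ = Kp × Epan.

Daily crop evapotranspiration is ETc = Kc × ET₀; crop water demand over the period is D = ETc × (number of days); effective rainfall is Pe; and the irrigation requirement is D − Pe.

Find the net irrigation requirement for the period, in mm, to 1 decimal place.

8.3 mm

ET₀ = 0.57 × 3.9 = 2.2230 mm/d
ETc = Kc × ET₀ = 1.14 × 2.2230 = 2.5342 mm/d
Crop demand D = ETc × 10 d = 2.5342 × 10 = 25.342 mm
D − Pe = 25.342 − 17.0 = 8.342 mm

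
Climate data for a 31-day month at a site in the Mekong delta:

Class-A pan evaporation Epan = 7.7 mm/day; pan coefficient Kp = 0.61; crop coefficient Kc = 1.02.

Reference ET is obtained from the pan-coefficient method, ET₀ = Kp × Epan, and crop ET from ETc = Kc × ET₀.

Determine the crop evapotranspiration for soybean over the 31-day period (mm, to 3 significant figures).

ET₀ = 0.61 × 7.7 = 4.6970 mm/d
ETc = Kc × ET₀ = 1.02 × 4.6970 = 4.7909 mm/d
Over 31 days: 4.7909 × 31 = 148.518 mm

149 mm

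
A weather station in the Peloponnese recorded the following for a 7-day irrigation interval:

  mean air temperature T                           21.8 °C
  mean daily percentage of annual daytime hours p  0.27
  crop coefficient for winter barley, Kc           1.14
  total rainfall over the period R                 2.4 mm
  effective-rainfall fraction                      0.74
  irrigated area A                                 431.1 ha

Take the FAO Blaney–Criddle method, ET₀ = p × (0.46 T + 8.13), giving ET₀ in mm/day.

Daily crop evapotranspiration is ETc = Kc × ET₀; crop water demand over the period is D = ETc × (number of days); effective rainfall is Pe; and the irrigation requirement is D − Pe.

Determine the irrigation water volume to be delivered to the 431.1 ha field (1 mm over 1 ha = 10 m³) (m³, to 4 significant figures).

ET₀ = 0.27 × (0.46 × 21.8 + 8.13) = 0.27 × 18.158 = 4.9027 mm/d
ETc = Kc × ET₀ = 1.14 × 4.9027 = 5.5891 mm/d
Crop demand D = ETc × 7 d = 5.5891 × 7 = 39.124 mm
Pe = 0.74 × 2.4 = 1.776 mm
D − Pe = 39.124 − 1.776 = 37.348 mm
Volume = 37.348 mm × 431.1 ha × 10 = 161007.2 m³

161000 m³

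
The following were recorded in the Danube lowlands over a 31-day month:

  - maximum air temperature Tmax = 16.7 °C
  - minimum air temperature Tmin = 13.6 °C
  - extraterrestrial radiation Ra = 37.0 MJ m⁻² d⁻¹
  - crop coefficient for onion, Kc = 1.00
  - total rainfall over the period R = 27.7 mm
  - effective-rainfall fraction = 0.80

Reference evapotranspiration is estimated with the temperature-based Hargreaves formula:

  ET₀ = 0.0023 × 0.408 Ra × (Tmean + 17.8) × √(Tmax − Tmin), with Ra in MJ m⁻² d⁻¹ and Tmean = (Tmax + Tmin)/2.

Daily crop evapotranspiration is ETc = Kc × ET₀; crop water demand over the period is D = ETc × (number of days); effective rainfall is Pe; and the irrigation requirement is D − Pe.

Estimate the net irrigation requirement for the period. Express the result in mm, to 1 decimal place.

Tmean = (16.7 + 13.6)/2 = 15.15 °C
0.408 Ra = 0.408 × 37.0 = 15.0960 mm/d equivalent
ET₀ = 0.0023 × 15.0960 × (15.15 + 17.8) × √3.1 = 0.0023 × 15.0960 × 32.95 × 1.7607 = 2.0143 mm/d
ETc = Kc × ET₀ = 1.00 × 2.0143 = 2.0143 mm/d
Crop demand D = ETc × 31 d = 2.0143 × 31 = 62.443 mm
Pe = 0.80 × 27.7 = 22.160 mm
D − Pe = 62.443 − 22.160 = 40.283 mm

40.3 mm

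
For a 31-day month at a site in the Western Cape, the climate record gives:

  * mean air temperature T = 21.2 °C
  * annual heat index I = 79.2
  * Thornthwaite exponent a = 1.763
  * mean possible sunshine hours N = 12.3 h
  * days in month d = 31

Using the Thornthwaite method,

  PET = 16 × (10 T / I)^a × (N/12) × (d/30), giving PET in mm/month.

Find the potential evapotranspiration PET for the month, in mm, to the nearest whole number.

10T/I = 10 × 21.2 / 79.2 = 2.6768
(10T/I)^a = 2.6768^1.763 = 5.6740
Uncorrected PET = 16 × 5.6740 = 90.784 mm
Correction = (N/12)(d/30) = (12.3/12)(31/30) = 1.0592
PET = 90.784 × 1.0592 = 96.158 mm/month

96 mm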